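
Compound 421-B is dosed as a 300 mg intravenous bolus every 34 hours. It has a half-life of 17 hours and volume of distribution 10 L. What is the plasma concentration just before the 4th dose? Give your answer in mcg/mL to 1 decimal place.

f = (1/2)^(τ/t½) = (1/2)^(34/17) ≈ 0.2500.
C₀ = D/Vd = 300/10 ≈ 30.000 mcg/mL.
Before the 4th dose, 3 doses have been given. Superposition: Cmin = C₀·(f + f² + … + f^3).
≈ 30.000 × (0.2500 + 0.0625 + 0.0156) ≈ 30.000 × 0.3281 ≈ 9.843 mcg/mL.

9.8 mcg/mL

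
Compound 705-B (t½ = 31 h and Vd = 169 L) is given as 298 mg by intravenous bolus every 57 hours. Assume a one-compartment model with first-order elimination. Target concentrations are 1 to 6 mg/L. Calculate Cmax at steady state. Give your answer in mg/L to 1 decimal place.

Over one 57-h interval, 57/31 ≈ 1.8387 half-lives elapse, leaving f ≈ 0.2796 of each dose.
At steady state, accumulation factor R = 1/(1 − e^(−kτ)) ≈ 1.3881.
Each bolus raises the concentration by D/Vd = 298/169 ≈ 1.763 mg/L.
Steady-state peak Cmax,ss = C₀·R ≈ 1.763 × 1.3881 ≈ 2.447 mg/L.
Peak 2.4 mg/L vs MTC 6 mg/L: below toxic threshold.

2.4 mg/L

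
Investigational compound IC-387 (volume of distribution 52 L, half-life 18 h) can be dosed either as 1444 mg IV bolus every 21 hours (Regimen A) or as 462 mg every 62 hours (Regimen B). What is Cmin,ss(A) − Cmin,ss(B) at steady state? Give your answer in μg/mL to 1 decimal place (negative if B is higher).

Regimen A: f = (1/2)^(21/18) ≈ 0.4454; Cmin,ss = (1444/52)·f/(1−f) ≈ 22.302 μg/mL.
Regimen B: f = (1/2)^(62/18) ≈ 0.0919; Cmin,ss = (462/52)·f/(1−f) ≈ 0.899 μg/mL.
Difference ≈ 22.302 − 0.899 ≈ 21.403 μg/mL.

21.4 μg/mL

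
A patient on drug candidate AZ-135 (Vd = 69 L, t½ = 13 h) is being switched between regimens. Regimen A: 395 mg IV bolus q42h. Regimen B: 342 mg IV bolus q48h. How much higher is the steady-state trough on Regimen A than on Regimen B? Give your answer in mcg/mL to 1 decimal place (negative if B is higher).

0.3 mcg/mL

Regimen A: f = (1/2)^(42/13) ≈ 0.1065; Cmin,ss = (395/69)·f/(1−f) ≈ 0.682 mcg/mL.
Regimen B: f = (1/2)^(48/13) ≈ 0.0774; Cmin,ss = (342/69)·f/(1−f) ≈ 0.416 mcg/mL.
Difference ≈ 0.682 − 0.416 ≈ 0.266 mcg/mL.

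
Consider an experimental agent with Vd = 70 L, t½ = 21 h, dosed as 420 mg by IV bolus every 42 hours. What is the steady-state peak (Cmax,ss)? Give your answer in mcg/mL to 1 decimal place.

τ = 42 h = 2 half-lives, so f = (1/2)^2 = 0.25.
Accumulation ratio R = 1/(1 − f) = 1/0.75 = 4/3.
Single-dose peak C₀ = D/Vd = 420/70 = 6 mcg/mL.
Steady-state peak Cmax,ss = C₀·R = 6 × 4/3 ≈ 8.000 mcg/mL.

8.0 mcg/mL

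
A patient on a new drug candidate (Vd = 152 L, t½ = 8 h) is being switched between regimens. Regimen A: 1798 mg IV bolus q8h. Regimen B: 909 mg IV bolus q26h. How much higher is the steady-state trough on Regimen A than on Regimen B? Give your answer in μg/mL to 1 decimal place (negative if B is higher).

Regimen A: f = (1/2)^(8/8) ≈ 0.5000; Cmin,ss = (1798/152)·f/(1−f) ≈ 11.829 μg/mL.
Regimen B: f = (1/2)^(26/8) ≈ 0.1051; Cmin,ss = (909/152)·f/(1−f) ≈ 0.702 μg/mL.
Difference ≈ 11.829 − 0.702 ≈ 11.127 μg/mL.

11.1 μg/mL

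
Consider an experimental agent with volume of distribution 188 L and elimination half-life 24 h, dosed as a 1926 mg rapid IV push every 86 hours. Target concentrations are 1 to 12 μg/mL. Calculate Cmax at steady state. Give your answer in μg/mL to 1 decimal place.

k = ln2/t½ = ln2/24 ≈ 0.028881 h⁻¹; fraction remaining f = e^(−kτ) = e^(−0.028881×86) ≈ 0.0834.
Accumulation ratio R = 1/(1 − f) ≈ 1/0.9166 ≈ 1.0910.
Each bolus raises the concentration by D/Vd = 1926/188 ≈ 10.245 μg/mL.
Steady-state peak Cmax,ss = C₀·R ≈ 10.245 × 1.0910 ≈ 11.177 μg/mL.
Peak 11.2 μg/mL vs MTC 12 μg/mL: below toxic threshold.

11.2 μg/mL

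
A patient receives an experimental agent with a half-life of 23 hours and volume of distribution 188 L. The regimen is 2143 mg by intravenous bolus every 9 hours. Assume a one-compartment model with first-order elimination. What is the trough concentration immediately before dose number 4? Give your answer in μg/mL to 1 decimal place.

f = (1/2)^(τ/t½) = (1/2)^(9/23) ≈ 0.7624.
C₀ = D/Vd = 2143/188 ≈ 11.399 μg/mL.
Before the 4th dose, 3 doses have been given. Superposition: Cmin = C₀·(f + f² + … + f^3).
≈ 11.399 × (0.7624 + 0.5813 + 0.4431) ≈ 11.399 × 1.7868 ≈ 20.368 μg/mL.

20.4 μg/mL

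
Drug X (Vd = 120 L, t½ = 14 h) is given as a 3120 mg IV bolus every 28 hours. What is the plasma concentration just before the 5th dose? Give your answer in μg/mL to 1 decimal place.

8.6 μg/mL

f = (1/2)^(τ/t½) = (1/2)^(28/14) ≈ 0.2500.
C₀ = D/Vd = 3120/120 ≈ 26.000 μg/mL.
Before the 5th dose, 4 doses have been given. Superposition: Cmin = C₀·(f + f² + … + f^4).
≈ 26.000 × (0.2500 + 0.0625 + 0.0156 + 0.0039) ≈ 26.000 × 0.3320 ≈ 8.632 μg/mL.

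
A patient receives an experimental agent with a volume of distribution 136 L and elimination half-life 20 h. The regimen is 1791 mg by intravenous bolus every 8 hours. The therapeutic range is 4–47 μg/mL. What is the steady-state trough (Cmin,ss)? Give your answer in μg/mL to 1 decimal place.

41.2 μg/mL

k = ln2/t½ = ln2/20 ≈ 0.034657 h⁻¹; fraction remaining f = e^(−kτ) = e^(−0.034657×8) ≈ 0.7579.
Each bolus raises the concentration by D/Vd = 1791/136 ≈ 13.169 μg/mL.
Steady-state trough Cmin,ss = C₀·f/(1−f) ≈ 13.169 × 0.7579/0.2421 ≈ 41.226 μg/mL.
Trough 41.2 μg/mL vs MEC 4 μg/mL: adequate.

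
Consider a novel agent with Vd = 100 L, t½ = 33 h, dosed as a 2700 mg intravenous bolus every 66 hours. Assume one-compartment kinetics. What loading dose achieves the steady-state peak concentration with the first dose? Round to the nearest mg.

f = (1/2)^(66/33) ≈ 0.250000; accumulation ratio R = 1/(1−f) ≈ 1.33333.
Loading dose to hit Cmax,ss on first dose: D_load = D_maint·R ≈ 2700 × 1.33333 ≈ 3599.99 mg.

3600 mg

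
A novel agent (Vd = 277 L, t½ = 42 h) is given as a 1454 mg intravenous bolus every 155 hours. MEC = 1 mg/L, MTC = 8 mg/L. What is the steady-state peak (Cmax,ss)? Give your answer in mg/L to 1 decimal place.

Over one 155-h interval, 155/42 ≈ 3.6905 half-lives elapse, leaving f ≈ 0.0775 of each dose.
At steady state, accumulation factor R = 1/(1 − e^(−kτ)) ≈ 1.0840.
Single-dose peak C₀ = D/Vd = 1454/277 ≈ 5.249 mg/L.
Steady-state peak Cmax,ss = C₀·R ≈ 5.249 × 1.0840 ≈ 5.690 mg/L.
Peak 5.7 mg/L vs MTC 8 mg/L: below toxic threshold.

5.7 mg/L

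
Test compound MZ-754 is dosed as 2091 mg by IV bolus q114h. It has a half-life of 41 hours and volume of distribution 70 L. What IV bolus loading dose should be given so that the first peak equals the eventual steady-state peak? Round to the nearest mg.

2447 mg

f = (1/2)^(114/41) ≈ 0.145542; accumulation ratio R = 1/(1−f) ≈ 1.17033.
Loading dose to hit Cmax,ss on first dose: D_load = D_maint·R ≈ 2091 × 1.17033 ≈ 2447.16 mg.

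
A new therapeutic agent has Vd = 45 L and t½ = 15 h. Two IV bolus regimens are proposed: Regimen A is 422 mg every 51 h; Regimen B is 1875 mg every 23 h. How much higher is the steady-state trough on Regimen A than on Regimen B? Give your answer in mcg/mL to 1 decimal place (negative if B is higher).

Regimen A: f = (1/2)^(51/15) ≈ 0.0947; Cmin,ss = (422/45)·f/(1−f) ≈ 0.981 mcg/mL.
Regimen B: f = (1/2)^(23/15) ≈ 0.3455; Cmin,ss = (1875/45)·f/(1−f) ≈ 21.995 mcg/mL.
Difference ≈ 0.981 − 21.995 ≈ -21.014 mcg/mL.

-21.0 mcg/mL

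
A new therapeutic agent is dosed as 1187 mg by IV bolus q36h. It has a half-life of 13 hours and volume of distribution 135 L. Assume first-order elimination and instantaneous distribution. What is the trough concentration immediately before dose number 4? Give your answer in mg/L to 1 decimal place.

f = (1/2)^(τ/t½) = (1/2)^(36/13) ≈ 0.1467.
C₀ = D/Vd = 1187/135 ≈ 8.793 mg/L.
Before the 4th dose, 3 doses have been given. Superposition: Cmin = C₀·(f + f² + … + f^3).
≈ 8.793 × (0.1467 + 0.0215 + 0.0032) ≈ 8.793 × 0.1714 ≈ 1.507 mg/L.

1.5 mg/L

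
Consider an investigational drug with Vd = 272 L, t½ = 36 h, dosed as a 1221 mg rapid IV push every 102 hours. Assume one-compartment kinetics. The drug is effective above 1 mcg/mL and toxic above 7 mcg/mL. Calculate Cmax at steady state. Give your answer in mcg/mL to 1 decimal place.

Over one 102-h interval, 102/36 ≈ 2.8333 half-lives elapse, leaving f ≈ 0.1403 of each dose.
Accumulation ratio R = 1/(1 − f) ≈ 1/0.8597 ≈ 1.1632.
Single-dose peak C₀ = D/Vd = 1221/272 ≈ 4.489 mcg/mL.
Steady-state peak Cmax,ss = C₀·R ≈ 4.489 × 1.1632 ≈ 5.222 mcg/mL.
Peak 5.2 mcg/mL vs MTC 7 mcg/mL: below toxic threshold.

5.2 mcg/mL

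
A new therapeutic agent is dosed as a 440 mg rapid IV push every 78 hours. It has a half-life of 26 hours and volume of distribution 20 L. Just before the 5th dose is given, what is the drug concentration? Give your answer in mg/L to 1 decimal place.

3.1 mg/L

f = (1/2)^(τ/t½) = (1/2)^(78/26) ≈ 0.1250.
C₀ = D/Vd = 440/20 ≈ 22.000 mg/L.
Before the 5th dose, 4 doses have been given. Superposition: Cmin = C₀·(f + f² + … + f^4).
≈ 22.000 × (0.1250 + 0.0156 + 0.0020 + 0.0002) ≈ 22.000 × 0.1428 ≈ 3.142 mg/L.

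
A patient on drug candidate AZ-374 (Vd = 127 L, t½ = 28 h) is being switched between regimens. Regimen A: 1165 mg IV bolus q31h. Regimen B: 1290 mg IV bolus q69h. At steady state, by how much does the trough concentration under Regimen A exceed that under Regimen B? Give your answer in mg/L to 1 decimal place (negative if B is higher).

Regimen A: f = (1/2)^(31/28) ≈ 0.4642; Cmin,ss = (1165/127)·f/(1−f) ≈ 7.947 mg/L.
Regimen B: f = (1/2)^(69/28) ≈ 0.1812; Cmin,ss = (1290/127)·f/(1−f) ≈ 2.248 mg/L.
Difference ≈ 7.947 − 2.248 ≈ 5.699 mg/L.

5.7 mg/L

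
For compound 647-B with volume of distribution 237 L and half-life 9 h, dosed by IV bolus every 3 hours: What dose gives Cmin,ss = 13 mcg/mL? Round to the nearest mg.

801 mg

τ/t½ = 3/9 ≈ 0.33333, so f = (1/2)^(3/9) ≈ 0.793701.
Cmin,ss = (D/Vd)·f/(1−f), so D = Cmin,ss·Vd·(1−f)/f.
D = 13 × 237 × (1−f)/f ≈ 13 × 237 × 0.25992 ≈ 800.81 mg.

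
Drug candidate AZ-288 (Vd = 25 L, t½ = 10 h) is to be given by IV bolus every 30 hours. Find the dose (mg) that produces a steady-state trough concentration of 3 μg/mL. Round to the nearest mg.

525 mg

τ/t½ = 30/10 ≈ 3, so f = (1/2)^(30/10) ≈ 0.125000.
Cmin,ss = (D/Vd)·f/(1−f), so D = Cmin,ss·Vd·(1−f)/f.
D = 3 × 25 × (1−f)/f ≈ 3 × 25 × 7.00000 ≈ 525.00 mg.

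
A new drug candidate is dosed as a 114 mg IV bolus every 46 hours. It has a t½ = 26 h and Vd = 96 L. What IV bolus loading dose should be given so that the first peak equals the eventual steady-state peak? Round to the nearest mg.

161 mg

f = (1/2)^(46/26) ≈ 0.293365; accumulation ratio R = 1/(1−f) ≈ 1.41516.
Loading dose to hit Cmax,ss on first dose: D_load = D_maint·R ≈ 114 × 1.41516 ≈ 161.33 mg.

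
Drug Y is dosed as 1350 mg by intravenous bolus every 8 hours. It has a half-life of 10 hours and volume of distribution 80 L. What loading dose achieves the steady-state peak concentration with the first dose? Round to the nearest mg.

f = (1/2)^(8/10) ≈ 0.574349; accumulation ratio R = 1/(1−f) ≈ 2.34934.
Loading dose to hit Cmax,ss on first dose: D_load = D_maint·R ≈ 1350 × 2.34934 ≈ 3171.61 mg.

3172 mg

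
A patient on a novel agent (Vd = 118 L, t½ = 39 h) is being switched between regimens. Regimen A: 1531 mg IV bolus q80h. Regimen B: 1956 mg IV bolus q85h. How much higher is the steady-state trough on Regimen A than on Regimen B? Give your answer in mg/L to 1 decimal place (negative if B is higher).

-0.6 mg/L

Regimen A: f = (1/2)^(80/39) ≈ 0.2413; Cmin,ss = (1531/118)·f/(1−f) ≈ 4.126 mg/L.
Regimen B: f = (1/2)^(85/39) ≈ 0.2208; Cmin,ss = (1956/118)·f/(1−f) ≈ 4.697 mg/L.
Difference ≈ 4.126 − 4.697 ≈ -0.571 mg/L.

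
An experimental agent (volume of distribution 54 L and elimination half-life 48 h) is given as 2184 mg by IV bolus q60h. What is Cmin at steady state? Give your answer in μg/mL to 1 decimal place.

29.3 μg/mL

τ/t½ = 60/48 ≈ 1.25, so fraction remaining f = (1/2)^(60/48) ≈ 0.4204.
Accumulation ratio R = 1/(1 − f) ≈ 1/0.5796 ≈ 1.7253.
Single-dose peak C₀ = D/Vd = 2184/54 ≈ 40.444 μg/mL.
Steady-state peak Cmax,ss = C₀·R ≈ 40.444 × 1.7253 ≈ 69.778 μg/mL.
One interval later, Cmin,ss = Cmax,ss·e^(−kτ) ≈ 69.778 × 0.4204 ≈ 29.335 μg/mL.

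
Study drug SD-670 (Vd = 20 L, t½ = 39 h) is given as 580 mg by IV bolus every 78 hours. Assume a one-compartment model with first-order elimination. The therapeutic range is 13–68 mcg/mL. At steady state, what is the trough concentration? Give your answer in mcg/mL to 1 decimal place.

9.7 mcg/mL

The dosing interval is 2 half-lives, so f = 2^(−2) = 0.25.
Accumulation ratio R = 1/(1 − f) = 1/0.75 = 4/3.
Single-dose peak C₀ = D/Vd = 580/20 = 29 mcg/mL.
Steady-state peak Cmax,ss = C₀·R = 29 × 4/3 ≈ 38.667 mcg/mL.
Steady-state trough Cmin,ss = Cmax,ss·f ≈ 38.667 × 0.25 ≈ 9.667 mcg/mL.
Trough 9.7 mcg/mL vs MEC 13 mcg/mL: subtherapeutic.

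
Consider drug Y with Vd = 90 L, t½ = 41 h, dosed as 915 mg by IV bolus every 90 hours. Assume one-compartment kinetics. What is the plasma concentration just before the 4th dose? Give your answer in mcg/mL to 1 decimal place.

2.8 mcg/mL

f = (1/2)^(τ/t½) = (1/2)^(90/41) ≈ 0.2184.
C₀ = D/Vd = 915/90 ≈ 10.167 mcg/mL.
Before the 4th dose, 3 doses have been given. Superposition: Cmin = C₀·(f + f² + … + f^3).
≈ 10.167 × (0.2184 + 0.0477 + 0.0104) ≈ 10.167 × 0.2765 ≈ 2.811 mcg/mL.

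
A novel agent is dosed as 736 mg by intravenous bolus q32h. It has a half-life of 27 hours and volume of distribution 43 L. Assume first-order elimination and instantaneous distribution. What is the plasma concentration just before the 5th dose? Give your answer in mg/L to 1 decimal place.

12.9 mg/L

f = (1/2)^(τ/t½) = (1/2)^(32/27) ≈ 0.4398.
C₀ = D/Vd = 736/43 ≈ 17.116 mg/L.
Before the 5th dose, 4 doses have been given. Superposition: Cmin = C₀·(f + f² + … + f^4).
≈ 17.116 × (0.4398 + 0.1934 + 0.0851 + 0.0374) ≈ 17.116 × 0.7557 ≈ 12.935 mg/L.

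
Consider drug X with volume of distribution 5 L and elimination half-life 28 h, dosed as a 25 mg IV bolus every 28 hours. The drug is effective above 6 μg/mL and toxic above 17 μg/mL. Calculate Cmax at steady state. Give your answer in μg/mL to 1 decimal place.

τ = 28 h = 1 half-life, so f = (1/2)^1 = 0.5.
At steady state, R = 1/(1 − 0.5) = 2/1.
Single-dose peak C₀ = D/Vd = 25/5 = 5 μg/mL.
Steady-state peak Cmax,ss = C₀·R = 5 × 2/1 ≈ 10.000 μg/mL.
Peak 10.0 μg/mL vs MTC 17 μg/mL: below toxic threshold.

10.0 μg/mL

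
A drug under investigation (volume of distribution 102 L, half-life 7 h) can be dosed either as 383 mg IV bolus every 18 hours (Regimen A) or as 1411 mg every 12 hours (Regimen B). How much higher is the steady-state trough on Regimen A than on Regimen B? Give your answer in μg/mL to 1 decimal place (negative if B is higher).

-5.3 μg/mL

Regimen A: f = (1/2)^(18/7) ≈ 0.1682; Cmin,ss = (383/102)·f/(1−f) ≈ 0.759 μg/mL.
Regimen B: f = (1/2)^(12/7) ≈ 0.3048; Cmin,ss = (1411/102)·f/(1−f) ≈ 6.065 μg/mL.
Difference ≈ 0.759 − 6.065 ≈ -5.306 μg/mL.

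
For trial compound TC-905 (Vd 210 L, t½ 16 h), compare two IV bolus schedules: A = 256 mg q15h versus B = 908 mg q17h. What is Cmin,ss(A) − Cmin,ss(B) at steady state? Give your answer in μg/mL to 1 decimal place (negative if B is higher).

Regimen A: f = (1/2)^(15/16) ≈ 0.5221; Cmin,ss = (256/210)·f/(1−f) ≈ 1.332 μg/mL.
Regimen B: f = (1/2)^(17/16) ≈ 0.4788; Cmin,ss = (908/210)·f/(1−f) ≈ 3.972 μg/mL.
Difference ≈ 1.332 − 3.972 ≈ -2.640 μg/mL.

-2.6 μg/mL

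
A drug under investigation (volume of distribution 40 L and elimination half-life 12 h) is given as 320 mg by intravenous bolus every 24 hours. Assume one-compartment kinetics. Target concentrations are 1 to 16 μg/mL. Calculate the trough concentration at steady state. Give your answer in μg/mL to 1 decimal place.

The dosing interval is 2 half-lives, so f = 2^(−2) = 0.25.
At steady state, R = 1/(1 − 0.25) = 4/3.
Single-dose peak C₀ = D/Vd = 320/40 = 8 μg/mL.
Steady-state peak Cmax,ss = C₀·R = 8 × 4/3 ≈ 10.667 μg/mL.
Steady-state trough Cmin,ss = Cmax,ss·f ≈ 10.667 × 0.25 ≈ 2.667 μg/mL.
Trough 2.7 μg/mL vs MEC 1 μg/mL: adequate.

2.7 μg/mL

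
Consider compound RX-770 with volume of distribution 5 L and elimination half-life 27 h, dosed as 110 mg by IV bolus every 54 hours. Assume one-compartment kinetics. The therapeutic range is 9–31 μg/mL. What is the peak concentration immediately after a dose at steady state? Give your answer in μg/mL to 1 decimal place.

τ = 54 h = 2 half-lives, so f = (1/2)^2 = 0.25.
At steady state, R = 1/(1 − 0.25) = 4/3.
Single-dose peak C₀ = D/Vd = 110/5 = 22 μg/mL.
Steady-state peak Cmax,ss = C₀·R = 22 × 4/3 ≈ 29.333 μg/mL.
Peak 29.3 μg/mL vs MTC 31 μg/mL: below toxic threshold.

29.3 μg/mL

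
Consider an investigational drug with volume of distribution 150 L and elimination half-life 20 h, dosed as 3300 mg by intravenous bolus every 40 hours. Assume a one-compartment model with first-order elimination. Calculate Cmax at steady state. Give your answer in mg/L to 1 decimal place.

τ = 40 h = 2 half-lives, so f = (1/2)^2 = 0.25.
Accumulation ratio R = 1/(1 − f) = 1/0.75 = 4/3.
Single-dose peak C₀ = D/Vd = 3300/150 = 22 mg/L.
Steady-state peak Cmax,ss = C₀·R = 22 × 4/3 ≈ 29.333 mg/L.

29.3 mg/L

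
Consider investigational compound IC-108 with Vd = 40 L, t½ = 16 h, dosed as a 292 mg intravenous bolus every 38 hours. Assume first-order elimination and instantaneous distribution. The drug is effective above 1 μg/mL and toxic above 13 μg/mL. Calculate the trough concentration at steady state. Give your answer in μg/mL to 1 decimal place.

Over one 38-h interval, 38/16 ≈ 2.375 half-lives elapse, leaving f ≈ 0.1928 of each dose.
At steady state, accumulation factor R = 1/(1 − e^(−kτ)) ≈ 1.2389.
Each bolus raises the concentration by D/Vd = 292/40 ≈ 7.300 μg/mL.
Cmax,ss = C₀/(1 − f) ≈ 7.300/0.8072 ≈ 9.044 μg/mL.
One interval later, Cmin,ss = Cmax,ss·e^(−kτ) ≈ 9.044 × 0.1928 ≈ 1.744 μg/mL.
Trough 1.7 μg/mL vs MEC 1 μg/mL: adequate.

1.7 μg/mL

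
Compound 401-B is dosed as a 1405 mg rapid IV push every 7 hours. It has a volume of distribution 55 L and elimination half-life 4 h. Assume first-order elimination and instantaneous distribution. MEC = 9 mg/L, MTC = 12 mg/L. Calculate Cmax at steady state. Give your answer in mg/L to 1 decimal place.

36.4 mg/L

τ/t½ = 7/4 ≈ 1.75, so fraction remaining f = (1/2)^(7/4) ≈ 0.2973.
Accumulation ratio R = 1/(1 − f) ≈ 1/0.7027 ≈ 1.4231.
Each bolus raises the concentration by D/Vd = 1405/55 ≈ 25.545 mg/L.
Cmax,ss = C₀/(1 − f) ≈ 25.545/0.7027 ≈ 36.353 mg/L.
Peak 36.4 mg/L vs MTC 12 mg/L: exceeds toxic threshold.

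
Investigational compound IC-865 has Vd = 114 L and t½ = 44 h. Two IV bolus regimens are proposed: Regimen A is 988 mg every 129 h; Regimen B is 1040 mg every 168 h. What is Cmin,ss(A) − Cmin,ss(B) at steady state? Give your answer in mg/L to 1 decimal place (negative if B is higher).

Regimen A: f = (1/2)^(129/44) ≈ 0.1310; Cmin,ss = (988/114)·f/(1−f) ≈ 1.306 mg/L.
Regimen B: f = (1/2)^(168/44) ≈ 0.0709; Cmin,ss = (1040/114)·f/(1−f) ≈ 0.696 mg/L.
Difference ≈ 1.306 − 0.696 ≈ 0.610 mg/L.

0.6 mg/L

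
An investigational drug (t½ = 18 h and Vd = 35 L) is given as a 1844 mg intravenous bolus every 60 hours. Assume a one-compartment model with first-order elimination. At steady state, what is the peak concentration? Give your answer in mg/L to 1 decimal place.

58.5 mg/L

k = ln2/t½ = ln2/18 ≈ 0.038508 h⁻¹; fraction remaining f = e^(−kτ) = e^(−0.038508×60) ≈ 0.0992.
Accumulation ratio R = 1/(1 − f) ≈ 1/0.9008 ≈ 1.1101.
Each bolus raises the concentration by D/Vd = 1844/35 ≈ 52.686 mg/L.
Steady-state peak Cmax,ss = C₀·R ≈ 52.686 × 1.1101 ≈ 58.487 mg/L.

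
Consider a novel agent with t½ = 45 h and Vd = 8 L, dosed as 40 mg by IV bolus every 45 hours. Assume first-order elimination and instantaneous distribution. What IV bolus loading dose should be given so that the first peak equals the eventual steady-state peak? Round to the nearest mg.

f = (1/2)^(45/45) ≈ 0.500000; accumulation ratio R = 1/(1−f) ≈ 2.00000.
Loading dose to hit Cmax,ss on first dose: D_load = D_maint·R ≈ 40 × 2.00000 ≈ 80.00 mg.

80 mg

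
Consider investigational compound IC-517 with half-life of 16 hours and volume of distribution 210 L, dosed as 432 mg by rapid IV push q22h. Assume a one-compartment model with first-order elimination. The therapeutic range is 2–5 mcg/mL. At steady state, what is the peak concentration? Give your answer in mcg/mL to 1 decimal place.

3.3 mcg/mL

k = ln2/t½ = ln2/16 ≈ 0.043322 h⁻¹; fraction remaining f = e^(−kτ) = e^(−0.043322×22) ≈ 0.3856.
At steady state, accumulation factor R = 1/(1 − e^(−kτ)) ≈ 1.6276.
Each bolus raises the concentration by D/Vd = 432/210 ≈ 2.057 mcg/mL.
Steady-state peak Cmax,ss = C₀·R ≈ 2.057 × 1.6276 ≈ 3.348 mcg/mL.
Peak 3.3 mcg/mL vs MTC 5 mcg/mL: below toxic threshold.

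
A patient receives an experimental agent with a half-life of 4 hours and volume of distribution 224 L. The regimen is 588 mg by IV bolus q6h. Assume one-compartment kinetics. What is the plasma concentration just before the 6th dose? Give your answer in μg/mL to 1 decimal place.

1.4 μg/mL

f = (1/2)^(τ/t½) = (1/2)^(6/4) ≈ 0.3536.
C₀ = D/Vd = 588/224 ≈ 2.625 μg/mL.
Before the 6th dose, 5 doses have been given. Superposition: Cmin = C₀·(f + f² + … + f^5).
≈ 2.625 × (0.3536 + 0.1250 + 0.0442 + 0.0156 + 0.0055) ≈ 2.625 × 0.5439 ≈ 1.428 μg/mL.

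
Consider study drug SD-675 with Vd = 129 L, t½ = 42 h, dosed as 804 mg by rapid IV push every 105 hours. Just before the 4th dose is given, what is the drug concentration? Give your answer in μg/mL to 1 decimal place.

f = (1/2)^(τ/t½) = (1/2)^(105/42) ≈ 0.1768.
C₀ = D/Vd = 804/129 ≈ 6.233 μg/mL.
Before the 4th dose, 3 doses have been given. Superposition: Cmin = C₀·(f + f² + … + f^3).
≈ 6.233 × (0.1768 + 0.0313 + 0.0055) ≈ 6.233 × 0.2136 ≈ 1.331 μg/mL.

1.3 μg/mL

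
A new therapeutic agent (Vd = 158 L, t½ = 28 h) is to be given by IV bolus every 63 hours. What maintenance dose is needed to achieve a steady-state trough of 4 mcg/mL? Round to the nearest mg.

2374 mg

τ/t½ = 63/28 ≈ 2.25, so f = (1/2)^(63/28) ≈ 0.210224.
Cmin,ss = (D/Vd)·f/(1−f), so D = Cmin,ss·Vd·(1−f)/f.
D = 4 × 158 × (1−f)/f ≈ 4 × 158 × 3.75683 ≈ 2374.32 mg.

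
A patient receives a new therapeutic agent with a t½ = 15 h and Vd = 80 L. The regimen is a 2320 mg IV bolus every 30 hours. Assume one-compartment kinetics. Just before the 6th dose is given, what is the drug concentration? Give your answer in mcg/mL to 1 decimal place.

f = (1/2)^(τ/t½) = (1/2)^(30/15) ≈ 0.2500.
C₀ = D/Vd = 2320/80 ≈ 29.000 mcg/mL.
Before the 6th dose, 5 doses have been given. Superposition: Cmin = C₀·(f + f² + … + f^5).
≈ 29.000 × (0.2500 + 0.0625 + 0.0156 + 0.0039 + 0.0010) ≈ 29.000 × 0.3330 ≈ 9.657 mcg/mL.

9.7 mcg/mL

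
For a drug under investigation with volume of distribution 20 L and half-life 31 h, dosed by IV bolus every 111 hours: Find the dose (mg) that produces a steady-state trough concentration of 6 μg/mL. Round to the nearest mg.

1316 mg

τ/t½ = 111/31 ≈ 3.5806, so f = (1/2)^(111/31) ≈ 0.083583.
Cmin,ss = (D/Vd)·f/(1−f), so D = Cmin,ss·Vd·(1−f)/f.
D = 6 × 20 × (1−f)/f ≈ 6 × 20 × 10.96416 ≈ 1315.70 mg.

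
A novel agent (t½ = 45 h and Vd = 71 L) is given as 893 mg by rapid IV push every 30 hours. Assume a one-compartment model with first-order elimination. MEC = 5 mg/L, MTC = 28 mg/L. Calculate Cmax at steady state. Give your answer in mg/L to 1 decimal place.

34.0 mg/L

k = ln2/t½ = ln2/45 ≈ 0.015403 h⁻¹; fraction remaining f = e^(−kτ) = e^(−0.015403×30) ≈ 0.6300.
At steady state, accumulation factor R = 1/(1 − e^(−kτ)) ≈ 2.7027.
Each bolus raises the concentration by D/Vd = 893/71 ≈ 12.577 mg/L.
Cmax,ss = C₀/(1 − f) ≈ 12.577/0.3700 ≈ 33.992 mg/L.
Peak 34.0 mg/L vs MTC 28 mg/L: exceeds toxic threshold.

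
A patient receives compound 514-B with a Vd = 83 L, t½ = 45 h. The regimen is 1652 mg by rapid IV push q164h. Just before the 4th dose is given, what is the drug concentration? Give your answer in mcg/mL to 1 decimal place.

1.7 mcg/mL

f = (1/2)^(τ/t½) = (1/2)^(164/45) ≈ 0.0800.
C₀ = D/Vd = 1652/83 ≈ 19.904 mcg/mL.
Before the 4th dose, 3 doses have been given. Superposition: Cmin = C₀·(f + f² + … + f^3).
≈ 19.904 × (0.0800 + 0.0064 + 0.0005) ≈ 19.904 × 0.0869 ≈ 1.730 mcg/mL.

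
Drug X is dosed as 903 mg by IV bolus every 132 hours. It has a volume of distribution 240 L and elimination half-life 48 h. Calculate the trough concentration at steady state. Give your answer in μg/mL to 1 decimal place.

0.7 μg/mL

τ/t½ = 132/48 ≈ 2.75, so fraction remaining f = (1/2)^(132/48) ≈ 0.1487.
At steady state, accumulation factor R = 1/(1 − e^(−kτ)) ≈ 1.1747.
Single-dose peak C₀ = D/Vd = 903/240 ≈ 3.763 μg/mL.
Steady-state peak Cmax,ss = C₀·R ≈ 3.763 × 1.1747 ≈ 4.420 μg/mL.
One interval later, Cmin,ss = Cmax,ss·e^(−kτ) ≈ 4.420 × 0.1487 ≈ 0.657 μg/mL.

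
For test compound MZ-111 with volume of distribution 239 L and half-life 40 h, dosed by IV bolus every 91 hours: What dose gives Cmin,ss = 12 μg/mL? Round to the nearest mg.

τ/t½ = 91/40 ≈ 2.275, so f = (1/2)^(91/40) ≈ 0.206613.
Cmin,ss = (D/Vd)·f/(1−f), so D = Cmin,ss·Vd·(1−f)/f.
D = 12 × 239 × (1−f)/f ≈ 12 × 239 × 3.83997 ≈ 11013.03 mg.

11013 mg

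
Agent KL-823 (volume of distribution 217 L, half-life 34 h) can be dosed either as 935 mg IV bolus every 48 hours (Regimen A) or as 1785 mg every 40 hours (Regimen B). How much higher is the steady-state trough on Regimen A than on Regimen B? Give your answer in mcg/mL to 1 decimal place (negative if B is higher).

-3.9 mcg/mL

Regimen A: f = (1/2)^(48/34) ≈ 0.3759; Cmin,ss = (935/217)·f/(1−f) ≈ 2.595 mcg/mL.
Regimen B: f = (1/2)^(40/34) ≈ 0.4424; Cmin,ss = (1785/217)·f/(1−f) ≈ 6.526 mcg/mL.
Difference ≈ 2.595 − 6.526 ≈ -3.931 mcg/mL.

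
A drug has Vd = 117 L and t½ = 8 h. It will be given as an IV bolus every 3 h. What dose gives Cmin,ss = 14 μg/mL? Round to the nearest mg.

486 mg

τ/t½ = 3/8 ≈ 0.375, so f = (1/2)^(3/8) ≈ 0.771105.
Cmin,ss = (D/Vd)·f/(1−f), so D = Cmin,ss·Vd·(1−f)/f.
D = 14 × 117 × (1−f)/f ≈ 14 × 117 × 0.29684 ≈ 486.22 mg.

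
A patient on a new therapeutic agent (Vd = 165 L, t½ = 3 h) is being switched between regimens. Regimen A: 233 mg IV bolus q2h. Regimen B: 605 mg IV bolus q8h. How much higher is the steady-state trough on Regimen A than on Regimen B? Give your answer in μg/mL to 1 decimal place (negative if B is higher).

Regimen A: f = (1/2)^(2/3) ≈ 0.6300; Cmin,ss = (233/165)·f/(1−f) ≈ 2.404 μg/mL.
Regimen B: f = (1/2)^(8/3) ≈ 0.1575; Cmin,ss = (605/165)·f/(1−f) ≈ 0.685 μg/mL.
Difference ≈ 2.404 − 0.685 ≈ 1.719 μg/mL.

1.7 μg/mL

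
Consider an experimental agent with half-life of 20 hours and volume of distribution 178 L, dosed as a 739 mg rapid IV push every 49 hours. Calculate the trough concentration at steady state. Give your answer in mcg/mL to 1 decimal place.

τ/t½ = 49/20 ≈ 2.45, so fraction remaining f = (1/2)^(49/20) ≈ 0.1830.
At steady state, accumulation factor R = 1/(1 − e^(−kτ)) ≈ 1.2240.
Each bolus raises the concentration by D/Vd = 739/178 ≈ 4.152 mcg/mL.
Cmax,ss = C₀/(1 − f) ≈ 4.152/0.8170 ≈ 5.082 mcg/mL.
One interval later, Cmin,ss = Cmax,ss·e^(−kτ) ≈ 5.082 × 0.1830 ≈ 0.930 mcg/mL.

0.9 mcg/mL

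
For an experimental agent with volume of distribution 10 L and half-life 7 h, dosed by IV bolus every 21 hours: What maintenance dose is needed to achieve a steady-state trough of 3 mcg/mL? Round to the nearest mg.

210 mg

τ/t½ = 21/7 ≈ 3, so f = (1/2)^(21/7) ≈ 0.125000.
Cmin,ss = (D/Vd)·f/(1−f), so D = Cmin,ss·Vd·(1−f)/f.
D = 3 × 10 × (1−f)/f ≈ 3 × 10 × 7.00000 ≈ 210.00 mg.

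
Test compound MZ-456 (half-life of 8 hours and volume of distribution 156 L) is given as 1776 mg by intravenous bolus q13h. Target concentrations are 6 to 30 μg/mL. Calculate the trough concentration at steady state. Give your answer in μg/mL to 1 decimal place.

5.5 μg/mL

k = ln2/t½ = ln2/8 ≈ 0.086643 h⁻¹; fraction remaining f = e^(−kτ) = e^(−0.086643×13) ≈ 0.3242.
Accumulation ratio R = 1/(1 − f) ≈ 1/0.6758 ≈ 1.4797.
Each bolus raises the concentration by D/Vd = 1776/156 ≈ 11.385 μg/mL.
Cmax,ss = C₀/(1 − f) ≈ 11.385/0.6758 ≈ 16.847 μg/mL.
Steady-state trough Cmin,ss = Cmax,ss·f ≈ 16.847 × 0.3242 ≈ 5.462 μg/mL.
Trough 5.5 μg/mL vs MEC 6 μg/mL: subtherapeutic.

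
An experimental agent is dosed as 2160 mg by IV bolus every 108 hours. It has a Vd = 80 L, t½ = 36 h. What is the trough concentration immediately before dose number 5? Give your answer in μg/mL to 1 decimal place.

3.9 μg/mL

f = (1/2)^(τ/t½) = (1/2)^(108/36) ≈ 0.1250.
C₀ = D/Vd = 2160/80 ≈ 27.000 μg/mL.
Before the 5th dose, 4 doses have been given. Superposition: Cmin = C₀·(f + f² + … + f^4).
≈ 27.000 × (0.1250 + 0.0156 + 0.0020 + 0.0002) ≈ 27.000 × 0.1428 ≈ 3.856 μg/mL.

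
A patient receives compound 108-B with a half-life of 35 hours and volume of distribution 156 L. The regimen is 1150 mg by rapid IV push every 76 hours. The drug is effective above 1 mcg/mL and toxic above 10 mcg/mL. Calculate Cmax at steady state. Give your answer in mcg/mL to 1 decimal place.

Over one 76-h interval, 76/35 ≈ 2.1714 half-lives elapse, leaving f ≈ 0.2220 of each dose.
Accumulation ratio R = 1/(1 − f) ≈ 1/0.7780 ≈ 1.2853.
Single-dose peak C₀ = D/Vd = 1150/156 ≈ 7.372 mcg/mL.
Steady-state peak Cmax,ss = C₀·R ≈ 7.372 × 1.2853 ≈ 9.475 mcg/mL.
Peak 9.5 mcg/mL vs MTC 10 mcg/mL: below toxic threshold.

9.5 mcg/mL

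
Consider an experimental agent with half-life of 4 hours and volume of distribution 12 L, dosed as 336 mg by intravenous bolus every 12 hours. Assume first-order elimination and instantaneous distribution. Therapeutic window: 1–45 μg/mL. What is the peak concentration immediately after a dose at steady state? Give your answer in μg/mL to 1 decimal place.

32.0 μg/mL

The dosing interval is 3 half-lives, so f = 2^(−3) = 0.125.
Accumulation ratio R = 1/(1 − f) = 1/0.875 = 8/7.
Single-dose peak C₀ = D/Vd = 336/12 = 28 μg/mL.
Steady-state peak Cmax,ss = C₀·R = 28 × 8/7 ≈ 32.000 μg/mL.
Peak 32.0 μg/mL vs MTC 45 μg/mL: below toxic threshold.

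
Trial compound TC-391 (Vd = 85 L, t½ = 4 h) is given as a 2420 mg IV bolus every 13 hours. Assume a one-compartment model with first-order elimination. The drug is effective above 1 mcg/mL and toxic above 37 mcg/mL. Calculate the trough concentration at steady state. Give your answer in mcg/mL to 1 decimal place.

k = ln2/t½ = ln2/4 ≈ 0.173287 h⁻¹; fraction remaining f = e^(−kτ) = e^(−0.173287×13) ≈ 0.1051.
Each bolus raises the concentration by D/Vd = 2420/85 ≈ 28.471 mcg/mL.
Steady-state trough Cmin,ss = C₀·f/(1−f) ≈ 28.471 × 0.1051/0.8949 ≈ 3.344 mcg/mL.
Trough 3.3 mcg/mL vs MEC 1 mcg/mL: adequate.

3.3 mcg/mL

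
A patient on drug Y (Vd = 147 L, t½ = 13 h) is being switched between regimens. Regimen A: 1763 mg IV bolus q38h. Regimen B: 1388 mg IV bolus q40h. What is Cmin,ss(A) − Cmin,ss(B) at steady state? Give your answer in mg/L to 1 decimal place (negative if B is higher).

Regimen A: f = (1/2)^(38/13) ≈ 0.1318; Cmin,ss = (1763/147)·f/(1−f) ≈ 1.821 mg/L.
Regimen B: f = (1/2)^(40/13) ≈ 0.1185; Cmin,ss = (1388/147)·f/(1−f) ≈ 1.269 mg/L.
Difference ≈ 1.821 − 1.269 ≈ 0.552 mg/L.

0.6 mg/L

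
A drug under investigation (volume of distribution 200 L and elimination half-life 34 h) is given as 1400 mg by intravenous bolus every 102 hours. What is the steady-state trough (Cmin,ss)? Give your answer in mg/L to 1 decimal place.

The dosing interval is 3 half-lives, so f = 2^(−3) = 0.125.
Accumulation ratio R = 1/(1 − f) = 1/0.875 = 8/7.
Single-dose peak C₀ = D/Vd = 1400/200 = 7 mg/L.
Steady-state peak Cmax,ss = C₀·R = 7 × 8/7 ≈ 8.000 mg/L.
Steady-state trough Cmin,ss = Cmax,ss·f ≈ 8.000 × 0.125 ≈ 1.000 mg/L.

1.0 mg/L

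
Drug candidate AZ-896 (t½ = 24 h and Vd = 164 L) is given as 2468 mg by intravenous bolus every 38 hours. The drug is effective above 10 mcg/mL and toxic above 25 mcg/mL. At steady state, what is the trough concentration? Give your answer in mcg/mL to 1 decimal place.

k = ln2/t½ = ln2/24 ≈ 0.028881 h⁻¹; fraction remaining f = e^(−kτ) = e^(−0.028881×38) ≈ 0.3337.
Each bolus raises the concentration by D/Vd = 2468/164 ≈ 15.049 mcg/mL.
Steady-state trough Cmin,ss = C₀·f/(1−f) ≈ 15.049 × 0.3337/0.6663 ≈ 7.537 mcg/mL.
Trough 7.5 mcg/mL vs MEC 10 mcg/mL: subtherapeutic.

7.5 mcg/mL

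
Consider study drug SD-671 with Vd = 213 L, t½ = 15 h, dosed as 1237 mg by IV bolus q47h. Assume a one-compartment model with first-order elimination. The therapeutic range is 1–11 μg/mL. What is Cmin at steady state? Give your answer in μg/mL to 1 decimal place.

k = ln2/t½ = ln2/15 ≈ 0.046210 h⁻¹; fraction remaining f = e^(−kτ) = e^(−0.046210×47) ≈ 0.1140.
Single-dose peak C₀ = D/Vd = 1237/213 ≈ 5.808 μg/mL.
Steady-state trough Cmin,ss = C₀·f/(1−f) ≈ 5.808 × 0.1140/0.8860 ≈ 0.747 μg/mL.
Trough 0.7 μg/mL vs MEC 1 μg/mL: subtherapeutic.

0.7 μg/mL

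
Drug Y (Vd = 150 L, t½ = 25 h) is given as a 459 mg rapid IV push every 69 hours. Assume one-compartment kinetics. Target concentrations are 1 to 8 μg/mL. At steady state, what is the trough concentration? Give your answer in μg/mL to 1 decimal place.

k = ln2/t½ = ln2/25 ≈ 0.027726 h⁻¹; fraction remaining f = e^(−kτ) = e^(−0.027726×69) ≈ 0.1476.
Single-dose peak C₀ = D/Vd = 459/150 ≈ 3.060 μg/mL.
Steady-state trough Cmin,ss = C₀·f/(1−f) ≈ 3.060 × 0.1476/0.8524 ≈ 0.530 μg/mL.
Trough 0.5 μg/mL vs MEC 1 μg/mL: subtherapeutic.

0.5 μg/mL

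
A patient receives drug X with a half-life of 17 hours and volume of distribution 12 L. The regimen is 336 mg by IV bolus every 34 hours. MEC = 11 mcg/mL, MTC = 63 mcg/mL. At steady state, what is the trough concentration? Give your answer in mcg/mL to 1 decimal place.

The dosing interval is 2 half-lives, so f = 2^(−2) = 0.25.
Accumulation ratio R = 1/(1 − f) = 1/0.75 = 4/3.
Single-dose peak C₀ = D/Vd = 336/12 = 28 mcg/mL.
Steady-state peak Cmax,ss = C₀·R = 28 × 4/3 ≈ 37.333 mcg/mL.
Steady-state trough Cmin,ss = Cmax,ss·f ≈ 37.333 × 0.25 ≈ 9.333 mcg/mL.
Trough 9.3 mcg/mL vs MEC 11 mcg/mL: subtherapeutic.

9.3 mcg/mL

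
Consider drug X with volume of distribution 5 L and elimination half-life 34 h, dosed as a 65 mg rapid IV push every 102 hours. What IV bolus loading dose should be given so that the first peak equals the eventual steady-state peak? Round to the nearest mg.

74 mg

f = (1/2)^(102/34) ≈ 0.125000; accumulation ratio R = 1/(1−f) ≈ 1.14286.
Loading dose to hit Cmax,ss on first dose: D_load = D_maint·R ≈ 65 × 1.14286 ≈ 74.29 mg.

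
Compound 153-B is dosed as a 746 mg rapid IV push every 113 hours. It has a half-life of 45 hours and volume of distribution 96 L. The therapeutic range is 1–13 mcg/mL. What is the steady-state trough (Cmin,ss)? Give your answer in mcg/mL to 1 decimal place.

1.7 mcg/mL

k = ln2/t½ = ln2/45 ≈ 0.015403 h⁻¹; fraction remaining f = e^(−kτ) = e^(−0.015403×113) ≈ 0.1754.
At steady state, accumulation factor R = 1/(1 − e^(−kτ)) ≈ 1.2127.
Each bolus raises the concentration by D/Vd = 746/96 ≈ 7.771 mcg/mL.
Steady-state peak Cmax,ss = C₀·R ≈ 7.771 × 1.2127 ≈ 9.424 mcg/mL.
Steady-state trough Cmin,ss = Cmax,ss·f ≈ 9.424 × 0.1754 ≈ 1.653 mcg/mL.
Trough 1.7 mcg/mL vs MEC 1 mcg/mL: adequate.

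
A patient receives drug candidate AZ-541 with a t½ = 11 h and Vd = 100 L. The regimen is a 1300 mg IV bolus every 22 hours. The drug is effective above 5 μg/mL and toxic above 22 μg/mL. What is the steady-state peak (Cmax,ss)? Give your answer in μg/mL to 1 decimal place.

The dosing interval is 2 half-lives, so f = 2^(−2) = 0.25.
Accumulation ratio R = 1/(1 − f) = 1/0.75 = 4/3.
Single-dose peak C₀ = D/Vd = 1300/100 = 13 μg/mL.
Steady-state peak Cmax,ss = C₀·R = 13 × 4/3 ≈ 17.333 μg/mL.
Peak 17.3 μg/mL vs MTC 22 μg/mL: below toxic threshold.

17.3 μg/mL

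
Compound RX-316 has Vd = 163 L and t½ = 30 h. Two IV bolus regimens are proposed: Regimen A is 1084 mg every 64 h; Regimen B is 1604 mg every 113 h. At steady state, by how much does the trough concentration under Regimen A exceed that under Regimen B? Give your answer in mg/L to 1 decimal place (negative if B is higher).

1.2 mg/L

Regimen A: f = (1/2)^(64/30) ≈ 0.2279; Cmin,ss = (1084/163)·f/(1−f) ≈ 1.963 mg/L.
Regimen B: f = (1/2)^(113/30) ≈ 0.0735; Cmin,ss = (1604/163)·f/(1−f) ≈ 0.781 mg/L.
Difference ≈ 1.963 − 0.781 ≈ 1.182 mg/L.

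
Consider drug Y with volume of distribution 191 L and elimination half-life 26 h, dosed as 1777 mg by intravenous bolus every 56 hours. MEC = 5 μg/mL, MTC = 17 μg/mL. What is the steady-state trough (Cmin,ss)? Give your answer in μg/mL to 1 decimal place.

2.7 μg/mL

Over one 56-h interval, 56/26 ≈ 2.1538 half-lives elapse, leaving f ≈ 0.2247 of each dose.
Each bolus raises the concentration by D/Vd = 1777/191 ≈ 9.304 μg/mL.
Steady-state trough Cmin,ss = C₀·f/(1−f) ≈ 9.304 × 0.2247/0.7753 ≈ 2.697 μg/mL.
Trough 2.7 μg/mL vs MEC 5 μg/mL: subtherapeutic.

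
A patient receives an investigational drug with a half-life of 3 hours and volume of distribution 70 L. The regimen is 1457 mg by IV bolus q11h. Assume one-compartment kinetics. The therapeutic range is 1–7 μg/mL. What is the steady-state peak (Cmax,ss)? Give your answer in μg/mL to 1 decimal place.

k = ln2/t½ = ln2/3 ≈ 0.231049 h⁻¹; fraction remaining f = e^(−kτ) = e^(−0.231049×11) ≈ 0.0787.
At steady state, accumulation factor R = 1/(1 − e^(−kτ)) ≈ 1.0854.
Each bolus raises the concentration by D/Vd = 1457/70 ≈ 20.814 μg/mL.
Cmax,ss = C₀/(1 − f) ≈ 20.814/0.9213 ≈ 22.592 μg/mL.
Peak 22.6 μg/mL vs MTC 7 μg/mL: exceeds toxic threshold.

22.6 μg/mL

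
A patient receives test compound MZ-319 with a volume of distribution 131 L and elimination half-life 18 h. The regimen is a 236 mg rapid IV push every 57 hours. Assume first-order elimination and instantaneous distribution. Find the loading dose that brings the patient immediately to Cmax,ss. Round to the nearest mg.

f = (1/2)^(57/18) ≈ 0.111362; accumulation ratio R = 1/(1−f) ≈ 1.12532.
Loading dose to hit Cmax,ss on first dose: D_load = D_maint·R ≈ 236 × 1.12532 ≈ 265.58 mg.

266 mg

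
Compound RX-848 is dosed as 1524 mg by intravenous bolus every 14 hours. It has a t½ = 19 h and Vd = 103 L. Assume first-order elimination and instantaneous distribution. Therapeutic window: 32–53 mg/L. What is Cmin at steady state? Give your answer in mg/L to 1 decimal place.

22.2 mg/L

τ/t½ = 14/19 ≈ 0.73684, so fraction remaining f = (1/2)^(14/19) ≈ 0.6001.
Each bolus raises the concentration by D/Vd = 1524/103 ≈ 14.796 mg/L.
Steady-state trough Cmin,ss = C₀·f/(1−f) ≈ 14.796 × 0.6001/0.3999 ≈ 22.203 mg/L.
Trough 22.2 mg/L vs MEC 32 mg/L: subtherapeutic.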